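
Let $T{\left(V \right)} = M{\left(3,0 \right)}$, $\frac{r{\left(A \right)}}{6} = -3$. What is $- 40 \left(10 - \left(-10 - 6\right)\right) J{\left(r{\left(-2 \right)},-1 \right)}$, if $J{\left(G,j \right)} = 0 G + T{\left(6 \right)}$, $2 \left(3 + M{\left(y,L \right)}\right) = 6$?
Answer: $0$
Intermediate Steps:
$r{\left(A \right)} = -18$ ($r{\left(A \right)} = 6 \left(-3\right) = -18$)
$M{\left(y,L \right)} = 0$ ($M{\left(y,L \right)} = -3 + \frac{1}{2} \cdot 6 = -3 + 3 = 0$)
$T{\left(V \right)} = 0$
$J{\left(G,j \right)} = 0$ ($J{\left(G,j \right)} = 0 G + 0 = 0 + 0 = 0$)
$- 40 \left(10 - \left(-10 - 6\right)\right) J{\left(r{\left(-2 \right)},-1 \right)} = - 40 \left(10 - \left(-10 - 6\right)\right) 0 = - 40 \left(10 - -16\right) 0 = - 40 \left(10 + 16\right) 0 = \left(-40\right) 26 \cdot 0 = \left(-1040\right) 0 = 0$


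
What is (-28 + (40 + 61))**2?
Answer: 5329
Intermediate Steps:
(-28 + (40 + 61))**2 = (-28 + 101)**2 = 73**2 = 5329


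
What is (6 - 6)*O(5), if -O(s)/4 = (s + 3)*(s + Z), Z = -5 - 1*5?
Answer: 0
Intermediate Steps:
Z = -10 (Z = -5 - 5 = -10)
O(s) = -4*(-10 + s)*(3 + s) (O(s) = -4*(s + 3)*(s - 10) = -4*(3 + s)*(-10 + s) = -4*(-10 + s)*(3 + s))
(6 - 6)*O(5) = (6 - 6)*(120 - 4*5² + 28*5) = 0*(120 - 4*25 + 140) = 0*(120 - 100 + 140) = 0*160 = 0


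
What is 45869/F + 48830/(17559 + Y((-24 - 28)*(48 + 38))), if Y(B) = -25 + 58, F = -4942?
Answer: -141402397/21734916 ≈ -6.5058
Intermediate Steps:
Y(B) = 33
45869/F + 48830/(17559 + Y((-24 - 28)*(48 + 38))) = 45869/(-4942) + 48830/(17559 + 33) = 45869*(-1/4942) + 48830/17592 = -45869/4942 + 48830*(1/17592) = -45869/4942 + 24415/8796 = -141402397/21734916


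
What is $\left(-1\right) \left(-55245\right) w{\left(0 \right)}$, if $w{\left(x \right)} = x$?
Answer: $0$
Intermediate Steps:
$\left(-1\right) \left(-55245\right) w{\left(0 \right)} = \left(-1\right) \left(-55245\right) 0 = 55245 \cdot 0 = 0$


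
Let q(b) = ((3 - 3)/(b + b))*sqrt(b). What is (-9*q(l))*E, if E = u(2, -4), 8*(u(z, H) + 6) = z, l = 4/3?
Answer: 0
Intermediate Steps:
l = 4/3 (l = 4*(1/3) = 4/3 ≈ 1.3333)
u(z, H) = -6 + z/8
E = -23/4 (E = -6 + (1/8)*2 = -6 + 1/4 = -23/4 ≈ -5.7500)
q(b) = 0 (q(b) = (0/((2*b)))*sqrt(b) = (0*(1/(2*b)))*sqrt(b) = 0*sqrt(b) = 0)
(-9*q(l))*E = -9*0*(-23/4) = 0*(-23/4) = 0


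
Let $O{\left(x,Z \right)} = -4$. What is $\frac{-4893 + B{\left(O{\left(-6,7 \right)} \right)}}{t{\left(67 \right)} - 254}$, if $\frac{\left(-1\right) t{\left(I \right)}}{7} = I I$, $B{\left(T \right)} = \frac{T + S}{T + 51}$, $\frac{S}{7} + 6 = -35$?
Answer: $\frac{76754}{496273} \approx 0.15466$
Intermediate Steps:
$S = -287$ ($S = -42 + 7 \left(-35\right) = -42 - 245 = -287$)
$B{\left(T \right)} = \frac{-287 + T}{51 + T}$ ($B{\left(T \right)} = \frac{T - 287}{T + 51} = \frac{-287 + T}{51 + T}$)
$t{\left(I \right)} = - 7 I^{2}$ ($t{\left(I \right)} = - 7 I I = - 7 I^{2}$)
$\frac{-4893 + B{\left(O{\left(-6,7 \right)} \right)}}{t{\left(67 \right)} - 254} = \frac{-4893 + \frac{-287 - 4}{51 - 4}}{- 7 \cdot 67^{2} - 254} = \frac{-4893 + \frac{1}{47} \left(-291\right)}{\left(-7\right) 4489 - 254} = \frac{-4893 + \frac{1}{47} \left(-291\right)}{-31423 - 254} = \frac{-4893 - \frac{291}{47}}{-31677} = \left(- \frac{230262}{47}\right) \left(- \frac{1}{31677}\right) = \frac{76754}{496273}$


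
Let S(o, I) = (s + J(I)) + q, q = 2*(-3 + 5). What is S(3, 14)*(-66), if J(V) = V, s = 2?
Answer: -1320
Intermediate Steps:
q = 4 (q = 2*2 = 4)
S(o, I) = 6 + I (S(o, I) = (2 + I) + 4 = 6 + I)
S(3, 14)*(-66) = (6 + 14)*(-66) = 20*(-66) = -1320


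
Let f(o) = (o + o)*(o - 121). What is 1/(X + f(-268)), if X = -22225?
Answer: 1/186279 ≈ 5.3683e-6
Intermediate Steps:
f(o) = 2*o*(-121 + o) (f(o) = (2*o)*(-121 + o) = 2*o*(-121 + o))
1/(X + f(-268)) = 1/(-22225 + 2*(-268)*(-121 - 268)) = 1/(-22225 + 2*(-268)*(-389)) = 1/(-22225 + 208504) = 1/186279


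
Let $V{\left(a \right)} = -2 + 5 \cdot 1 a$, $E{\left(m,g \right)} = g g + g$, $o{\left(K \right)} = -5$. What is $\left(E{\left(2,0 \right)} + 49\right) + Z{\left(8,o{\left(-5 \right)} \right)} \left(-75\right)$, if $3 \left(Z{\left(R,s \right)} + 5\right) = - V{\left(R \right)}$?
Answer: $1374$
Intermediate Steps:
$E{\left(m,g \right)} = g + g^{2}$ ($E{\left(m,g \right)} = g^{2} + g = g + g^{2}$)
$V{\left(a \right)} = -2 + 5 a$
$Z{\left(R,s \right)} = - \frac{13}{3} - \frac{5 R}{3}$ ($Z{\left(R,s \right)} = -5 + \frac{\left(-1\right) \left(-2 + 5 R\right)}{3} = -5 + \frac{2 - 5 R}{3} = -5 - \left(- \frac{2}{3} + \frac{5 R}{3}\right) = - \frac{13}{3} - \frac{5 R}{3}$)
$\left(E{\left(2,0 \right)} + 49\right) + Z{\left(8,o{\left(-5 \right)} \right)} \left(-75\right) = \left(0 \left(1 + 0\right) + 49\right) + \left(- \frac{13}{3} - \frac{40}{3}\right) \left(-75\right) = \left(0 \cdot 1 + 49\right) + \left(- \frac{13}{3} - \frac{40}{3}\right) \left(-75\right) = \left(0 + 49\right) - -1325 = 49 + 1325 = 1374$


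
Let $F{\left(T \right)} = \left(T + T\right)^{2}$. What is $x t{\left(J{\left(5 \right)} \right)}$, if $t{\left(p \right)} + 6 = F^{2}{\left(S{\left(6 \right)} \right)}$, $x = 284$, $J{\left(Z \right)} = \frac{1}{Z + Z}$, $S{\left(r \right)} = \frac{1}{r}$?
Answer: $- \frac{137740}{81} \approx -1700.5$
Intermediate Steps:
$J{\left(Z \right)} = \frac{1}{2 Z}$
$F{\left(T \right)} = 4 T^{2}$ ($F{\left(T \right)} = \left(2 T\right)^{2} = 4 T^{2}$)
$t{\left(p \right)} = - \frac{485}{81}$ ($t{\left(p \right)} = -6 + \left(4 \left(\frac{1}{6}\right)^{2}\right)^{2} = -6 + \left(\frac{4}{36}\right)^{2} = -6 + \left(4 \cdot \frac{1}{36}\right)^{2} = -6 + \left(\frac{1}{9}\right)^{2} = -6 + \frac{1}{81} = - \frac{485}{81}$)
$x t{\left(J{\left(5 \right)} \right)} = 284 \left(- \frac{485}{81}\right) = - \frac{137740}{81}$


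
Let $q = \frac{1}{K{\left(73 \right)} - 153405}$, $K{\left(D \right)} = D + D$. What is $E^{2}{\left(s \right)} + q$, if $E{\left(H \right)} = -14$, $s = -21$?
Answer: $\frac{30038763}{153259} \approx 196.0$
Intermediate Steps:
$K{\left(D \right)} = 2 D$
$q = - \frac{1}{153259}$ ($q = \frac{1}{2 \cdot 73 - 153405} = \frac{1}{146 - 153405} = \frac{1}{-153259} = - \frac{1}{153259} \approx -6.5249 \cdot 10^{-6}$)
$E^{2}{\left(s \right)} + q = \left(-14\right)^{2} - \frac{1}{153259} = 196 - \frac{1}{153259} = \frac{30038763}{153259}$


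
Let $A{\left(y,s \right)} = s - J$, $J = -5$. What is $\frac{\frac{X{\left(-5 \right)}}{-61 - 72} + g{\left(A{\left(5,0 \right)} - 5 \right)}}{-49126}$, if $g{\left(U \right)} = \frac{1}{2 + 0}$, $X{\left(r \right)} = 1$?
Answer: $- \frac{131}{13067516} \approx -1.0025 \cdot 10^{-5}$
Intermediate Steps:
$A{\left(y,s \right)} = 5 + s$ ($A{\left(y,s \right)} = s - -5 = s + 5 = 5 + s$)
$g{\left(U \right)} = \frac{1}{2}$
$\frac{\frac{X{\left(-5 \right)}}{-61 - 72} + g{\left(A{\left(5,0 \right)} - 5 \right)}}{-49126} = \frac{\frac{1}{-61 - 72} \cdot 1 + \frac{1}{2}}{-49126} = \left(\frac{1}{-133} \cdot 1 + \frac{1}{2}\right) \left(- \frac{1}{49126}\right) = \left(\left(- \frac{1}{133}\right) 1 + \frac{1}{2}\right) \left(- \frac{1}{49126}\right) = \left(- \frac{1}{133} + \frac{1}{2}\right) \left(- \frac{1}{49126}\right) = \frac{131}{266} \left(- \frac{1}{49126}\right) = - \frac{131}{13067516}$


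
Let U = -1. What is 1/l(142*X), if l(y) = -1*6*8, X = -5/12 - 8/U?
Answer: -1/48 ≈ -0.020833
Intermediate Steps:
X = 91/12 (X = -5/12 - 8/(-1) = -5*1/12 - 8*(-1) = -5/12 + 8 = 91/12 ≈ 7.5833)
l(y) = -48 (l(y) = -6*8 = -48)
1/l(142*X) = 1/(-48) = -1/48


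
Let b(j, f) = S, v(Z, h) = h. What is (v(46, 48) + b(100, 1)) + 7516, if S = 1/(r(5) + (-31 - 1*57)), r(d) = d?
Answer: 627811/83 ≈ 7564.0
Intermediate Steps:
S = -1/83 (S = 1/(5 + (-31 - 1*57)) = 1/(5 + (-31 - 57)) = 1/(5 - 88) = 1/(-83) = -1/83 ≈ -0.012048)
b(j, f) = -1/83
(v(46, 48) + b(100, 1)) + 7516 = (48 - 1/83) + 7516 = 3983/83 + 7516 = 627811/83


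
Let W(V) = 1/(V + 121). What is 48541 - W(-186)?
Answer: 3155166/65 ≈ 48541.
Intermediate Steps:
W(V) = 1/(121 + V)
48541 - W(-186) = 48541 - 1/(121 - 186) = 48541 - 1/(-65) = 48541 - 1*(-1/65) = 48541 + 1/65 = 3155166/65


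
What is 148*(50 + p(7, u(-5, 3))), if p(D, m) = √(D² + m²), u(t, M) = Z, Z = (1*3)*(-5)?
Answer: 7400 + 148*√274 ≈ 9849.8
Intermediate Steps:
Z = -15 (Z = 3*(-5) = -15)
u(t, M) = -15
148*(50 + p(7, u(-5, 3))) = 148*(50 + √(7² + (-15)²)) = 148*(50 + √(49 + 225)) = 148*(50 + √274) = 7400 + 148*√274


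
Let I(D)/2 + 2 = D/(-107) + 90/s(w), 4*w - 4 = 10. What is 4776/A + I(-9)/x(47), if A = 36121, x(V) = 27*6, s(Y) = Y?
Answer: 933611969/2191424949 ≈ 0.42603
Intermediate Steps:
w = 7/2 (w = 1 + (1/4)*10 = 1 + 5/2 = 7/2 ≈ 3.5000)
x(V) = 162
I(D) = 332/7 - 2*D/107 (I(D) = -4 + 2*(D/(-107) + 90/(7/2)) = -4 + 2*(D*(-1/107) + 90*(2/7)) = -4 + 2*(-D/107 + 180/7) = -4 + 2*(180/7 - D/107) = -4 + (360/7 - 2*D/107) = 332/7 - 2*D/107)
4776/A + I(-9)/x(47) = 4776/36121 + (332/7 - 2/107*(-9))/162 = 4776*(1/36121) + (332/7 + 18/107)*(1/162) = 4776/36121 + (35650/749)*(1/162) = 4776/36121 + 17825/60669 = 933611969/2191424949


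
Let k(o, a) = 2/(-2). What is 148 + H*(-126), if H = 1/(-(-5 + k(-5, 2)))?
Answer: 127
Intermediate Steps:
k(o, a) = -1 (k(o, a) = 2*(-½) = -1)
H = ⅙ (H = 1/(-(-5 - 1)) = 1/(-1*(-6)) = 1/6 = ⅙ ≈ 0.16667)
148 + H*(-126) = 148 + (⅙)*(-126) = 148 - 21 = 127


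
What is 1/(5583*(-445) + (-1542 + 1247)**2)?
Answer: -1/2397410 ≈ -4.1712e-7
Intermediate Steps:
1/(5583*(-445) + (-1542 + 1247)**2) = 1/(-2484435 + (-295)**2) = 1/(-2484435 + 87025) = 1/(-2397410) = -1/2397410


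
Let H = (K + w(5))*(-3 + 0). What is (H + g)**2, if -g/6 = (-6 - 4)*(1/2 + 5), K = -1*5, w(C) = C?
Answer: 108900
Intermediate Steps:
K = -5
g = 330 (g = -6*(-6 - 4)*(1/2 + 5) = -(-60)*(1*(1/2) + 5) = -(-60)*(1/2 + 5) = -(-60)*11/2 = -6*(-55) = 330)
H = 0 (H = (-5 + 5)*(-3 + 0) = 0*(-3) = 0)
(H + g)**2 = (0 + 330)**2 = 330**2 = 108900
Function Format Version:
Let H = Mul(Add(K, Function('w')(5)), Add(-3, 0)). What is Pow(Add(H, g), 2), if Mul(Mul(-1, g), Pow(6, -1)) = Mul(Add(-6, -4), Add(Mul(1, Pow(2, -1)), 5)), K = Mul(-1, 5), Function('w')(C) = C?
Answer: 108900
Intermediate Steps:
K = -5
g = 330 (g = Mul(-6, Mul(Add(-6, -4), Add(Mul(1, Pow(2, -1)), 5))) = Mul(-6, Mul(-10, Add(Mul(1, Rational(1, 2)), 5))) = Mul(-6, Mul(-10, Add(Rational(1, 2), 5))) = Mul(-6, Mul(-10, Rational(11, 2))) = Mul(-6, -55) = 330)
H = 0 (H = Mul(Add(-5, 5), Add(-3, 0)) = Mul(0, -3) = 0)
Pow(Add(H, g), 2) = Pow(Add(0, 330), 2) = Pow(330, 2) = 108900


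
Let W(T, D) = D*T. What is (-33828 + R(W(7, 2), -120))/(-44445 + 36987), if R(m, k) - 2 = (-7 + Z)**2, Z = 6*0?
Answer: 11259/2486 ≈ 4.5290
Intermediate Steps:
Z = 0
R(m, k) = 51 (R(m, k) = 2 + (-7 + 0)**2 = 2 + (-7)**2 = 2 + 49 = 51)
(-33828 + R(W(7, 2), -120))/(-44445 + 36987) = (-33828 + 51)/(-44445 + 36987) = -33777/(-7458) = -33777*(-1/7458) = 11259/2486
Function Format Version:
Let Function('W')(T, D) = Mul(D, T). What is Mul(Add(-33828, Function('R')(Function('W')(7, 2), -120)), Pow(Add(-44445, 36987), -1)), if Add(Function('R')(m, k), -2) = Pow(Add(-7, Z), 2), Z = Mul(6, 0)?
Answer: Rational(11259, 2486) ≈ 4.5290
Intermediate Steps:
Z = 0
Function('R')(m, k) = 51 (Function('R')(m, k) = Add(2, Pow(Add(-7, 0), 2)) = Add(2, Pow(-7, 2)) = Add(2, 49) = 51)
Mul(Add(-33828, Function('R')(Function('W')(7, 2), -120)), Pow(Add(-44445, 36987), -1)) = Mul(Add(-33828, 51), Pow(Add(-44445, 36987), -1)) = Mul(-33777, Pow(-7458, -1)) = Mul(-33777, Rational(-1, 7458)) = Rational(11259, 2486)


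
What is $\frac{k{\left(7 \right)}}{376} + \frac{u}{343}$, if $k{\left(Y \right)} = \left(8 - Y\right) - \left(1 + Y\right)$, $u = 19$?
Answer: $\frac{4743}{128968} \approx 0.036777$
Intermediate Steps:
$k{\left(Y \right)} = 7 - 2 Y$ ($k{\left(Y \right)} = \left(8 - Y\right) - \left(1 + Y\right) = 7 - 2 Y$)
$\frac{k{\left(7 \right)}}{376} + \frac{u}{343} = \frac{7 - 14}{376} + \frac{19}{343} = \left(7 - 14\right) \frac{1}{376} + 19 \cdot \frac{1}{343} = \left(-7\right) \frac{1}{376} + \frac{19}{343} = - \frac{7}{376} + \frac{19}{343} = \frac{4743}{128968}$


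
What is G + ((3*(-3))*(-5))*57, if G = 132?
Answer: 2697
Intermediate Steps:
G + ((3*(-3))*(-5))*57 = 132 + ((3*(-3))*(-5))*57 = 132 - 9*(-5)*57 = 132 + 45*57 = 132 + 2565 = 2697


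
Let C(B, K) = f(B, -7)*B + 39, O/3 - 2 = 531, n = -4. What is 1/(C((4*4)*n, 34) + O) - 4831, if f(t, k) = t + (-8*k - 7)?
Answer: -12550937/2598 ≈ -4831.0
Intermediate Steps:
O = 1599 (O = 6 + 3*531 = 6 + 1593 = 1599)
f(t, k) = -7 + t - 8*k (f(t, k) = t + (-7 - 8*k) = -7 + t - 8*k)
C(B, K) = 39 + B*(49 + B) (C(B, K) = (-7 + B - 8*(-7))*B + 39 = (-7 + B + 56)*B + 39 = (49 + B)*B + 39 = B*(49 + B) + 39 = 39 + B*(49 + B))
1/(C((4*4)*n, 34) + O) - 4831 = 1/((39 + ((4*4)*(-4))*(49 + (4*4)*(-4))) + 1599) - 4831 = 1/((39 + (16*(-4))*(49 + 16*(-4))) + 1599) - 4831 = 1/((39 - 64*(49 - 64)) + 1599) - 4831 = 1/((39 - 64*(-15)) + 1599) - 4831 = 1/((39 + 960) + 1599) - 4831 = 1/(999 + 1599) - 4831 = 1/2598 - 4831 = -12550937/2598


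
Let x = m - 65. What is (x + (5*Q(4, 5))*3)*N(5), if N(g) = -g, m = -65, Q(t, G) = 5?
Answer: 275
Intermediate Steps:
x = -130 (x = -65 - 65 = -130)
(x + (5*Q(4, 5))*3)*N(5) = (-130 + (5*5)*3)*(-1*5) = (-130 + 25*3)*(-5) = (-130 + 75)*(-5) = -55*(-5) = 275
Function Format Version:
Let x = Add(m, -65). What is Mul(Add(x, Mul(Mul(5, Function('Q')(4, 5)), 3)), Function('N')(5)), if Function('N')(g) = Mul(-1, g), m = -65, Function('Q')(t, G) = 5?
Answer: 275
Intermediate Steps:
x = -130 (x = Add(-65, -65) = -130)
Mul(Add(x, Mul(Mul(5, Function('Q')(4, 5)), 3)), Function('N')(5)) = Mul(Add(-130, Mul(Mul(5, 5), 3)), Mul(-1, 5)) = Mul(Add(-130, Mul(25, 3)), -5) = Mul(Add(-130, 75), -5) = Mul(-55, -5) = 275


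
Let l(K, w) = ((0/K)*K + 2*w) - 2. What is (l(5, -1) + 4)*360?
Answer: 0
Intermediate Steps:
l(K, w) = -2 + 2*w (l(K, w) = (0*K + 2*w) - 2 = (0 + 2*w) - 2 = 2*w - 2 = -2 + 2*w)
(l(5, -1) + 4)*360 = ((-2 + 2*(-1)) + 4)*360 = ((-2 - 2) + 4)*360 = (-4 + 4)*360 = 0*360 = 0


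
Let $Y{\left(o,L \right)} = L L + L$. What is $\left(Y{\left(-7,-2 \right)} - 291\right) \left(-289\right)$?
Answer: $83521$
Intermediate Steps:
$Y{\left(o,L \right)} = L + L^{2}$ ($Y{\left(o,L \right)} = L^{2} + L = L + L^{2}$)
$\left(Y{\left(-7,-2 \right)} - 291\right) \left(-289\right) = \left(- 2 \left(1 - 2\right) - 291\right) \left(-289\right) = \left(\left(-2\right) \left(-1\right) - 291\right) \left(-289\right) = \left(2 - 291\right) \left(-289\right) = \left(-289\right) \left(-289\right) = 83521$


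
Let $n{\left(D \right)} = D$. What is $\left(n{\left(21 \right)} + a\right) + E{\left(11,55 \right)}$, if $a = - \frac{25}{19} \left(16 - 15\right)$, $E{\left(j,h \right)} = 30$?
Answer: $\frac{944}{19} \approx 49.684$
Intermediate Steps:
$a = - \frac{25}{19}$ ($a = \left(-25\right) \frac{1}{19} \cdot 1 = \left(- \frac{25}{19}\right) 1 = - \frac{25}{19} \approx -1.3158$)
$\left(n{\left(21 \right)} + a\right) + E{\left(11,55 \right)} = \left(21 - \frac{25}{19}\right) + 30 = \frac{374}{19} + 30 = \frac{944}{19}$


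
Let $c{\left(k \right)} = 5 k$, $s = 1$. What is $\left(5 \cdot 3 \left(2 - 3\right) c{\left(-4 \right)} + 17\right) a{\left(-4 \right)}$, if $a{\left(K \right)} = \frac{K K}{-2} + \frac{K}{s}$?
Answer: $-3804$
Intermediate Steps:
$a{\left(K \right)} = K - \frac{K^{2}}{2}$ ($a{\left(K \right)} = \frac{K K}{-2} + \frac{K}{1} = K^{2} \left(- \frac{1}{2}\right) + K 1 = - \frac{K^{2}}{2} + K = K - \frac{K^{2}}{2}$)
$\left(5 \cdot 3 \left(2 - 3\right) c{\left(-4 \right)} + 17\right) a{\left(-4 \right)} = \left(5 \cdot 3 \left(2 - 3\right) 5 \left(-4\right) + 17\right) \frac{1}{2} \left(-4\right) \left(2 - -4\right) = \left(5 \cdot 3 \left(-1\right) \left(-20\right) + 17\right) \frac{1}{2} \left(-4\right) \left(2 + 4\right) = \left(5 \left(-3\right) \left(-20\right) + 17\right) \frac{1}{2} \left(-4\right) 6 = \left(\left(-15\right) \left(-20\right) + 17\right) \left(-12\right) = \left(300 + 17\right) \left(-12\right) = 317 \left(-12\right) = -3804$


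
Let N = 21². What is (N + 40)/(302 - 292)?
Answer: 481/10 ≈ 48.100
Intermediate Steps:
N = 441
(N + 40)/(302 - 292) = (441 + 40)/(302 - 292) = 481/10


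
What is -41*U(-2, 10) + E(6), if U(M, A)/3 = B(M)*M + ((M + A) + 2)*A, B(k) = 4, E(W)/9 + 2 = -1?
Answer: -11343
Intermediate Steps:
E(W) = -27 (E(W) = -18 + 9*(-1) = -18 - 9 = -27)
U(M, A) = 12*M + 3*A*(2 + A + M) (U(M, A) = 3*(4*M + ((M + A) + 2)*A) = 3*(4*M + ((A + M) + 2)*A) = 3*(4*M + (2 + A + M)*A) = 3*(4*M + A*(2 + A + M)) = 12*M + 3*A*(2 + A + M))
-41*U(-2, 10) + E(6) = -41*(3*10² + 6*10 + 12*(-2) + 3*10*(-2)) - 27 = -41*(3*100 + 60 - 24 - 60) - 27 = -41*(300 + 60 - 24 - 60) - 27 = -41*276 - 27 = -11316 - 27 = -11343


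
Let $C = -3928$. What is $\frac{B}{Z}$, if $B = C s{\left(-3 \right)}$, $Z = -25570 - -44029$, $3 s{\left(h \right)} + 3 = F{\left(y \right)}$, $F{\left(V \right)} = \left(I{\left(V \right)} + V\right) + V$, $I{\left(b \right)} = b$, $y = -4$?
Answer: $\frac{19640}{18459} \approx 1.064$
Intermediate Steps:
$F{\left(V \right)} = 3 V$ ($F{\left(V \right)} = \left(V + V\right) + V = 2 V + V = 3 V$)
$s{\left(h \right)} = -5$ ($s{\left(h \right)} = -1 + \frac{3 \left(-4\right)}{3} = -1 + \frac{1}{3} \left(-12\right) = -1 - 4 = -5$)
$Z = 18459$ ($Z = -25570 + 44029 = 18459$)
$B = 19640$ ($B = \left(-3928\right) \left(-5\right) = 19640$)
$\frac{B}{Z} = \frac{19640}{18459}$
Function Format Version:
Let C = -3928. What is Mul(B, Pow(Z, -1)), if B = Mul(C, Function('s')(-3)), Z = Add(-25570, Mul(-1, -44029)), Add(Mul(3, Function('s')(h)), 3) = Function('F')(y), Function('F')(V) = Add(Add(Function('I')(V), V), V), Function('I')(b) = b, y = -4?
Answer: Rational(19640, 18459) ≈ 1.0640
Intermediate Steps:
Function('F')(V) = Mul(3, V) (Function('F')(V) = Add(Add(V, V), V) = Add(Mul(2, V), V) = Mul(3, V))
Function('s')(h) = -5 (Function('s')(h) = Add(-1, Mul(Rational(1, 3), Mul(3, -4))) = Add(-1, Mul(Rational(1, 3), -12)) = Add(-1, -4) = -5)
Z = 18459 (Z = Add(-25570, 44029) = 18459)
B = 19640 (B = Mul(-3928, -5) = 19640)
Mul(B, Pow(Z, -1)) = Mul(19640, Pow(18459, -1)) = Mul(19640, Rational(1, 18459)) = Rational(19640, 18459)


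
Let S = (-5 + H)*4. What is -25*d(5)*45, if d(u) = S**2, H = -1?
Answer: -648000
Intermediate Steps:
S = -24 (S = (-5 - 1)*4 = -6*4 = -24)
d(u) = 576 (d(u) = (-24)**2 = 576)
-25*d(5)*45 = -25*576*45 = -14400*45 = -648000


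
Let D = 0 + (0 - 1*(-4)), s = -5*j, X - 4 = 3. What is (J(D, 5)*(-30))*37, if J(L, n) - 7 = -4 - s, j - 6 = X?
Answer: -75480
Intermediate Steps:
X = 7 (X = 4 + 3 = 7)
j = 13 (j = 6 + 7 = 13)
s = -65 (s = -5*13 = -65)
D = 4 (D = 0 + (0 + 4) = 0 + 4 = 4)
J(L, n) = 68 (J(L, n) = 7 + (-4 - 1*(-65)) = 7 + (-4 + 65) = 7 + 61 = 68)
(J(D, 5)*(-30))*37 = (68*(-30))*37 = -2040*37 = -75480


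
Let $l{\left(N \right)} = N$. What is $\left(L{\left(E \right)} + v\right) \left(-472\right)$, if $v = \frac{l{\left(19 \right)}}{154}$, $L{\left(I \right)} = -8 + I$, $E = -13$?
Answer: $\frac{758740}{77} \approx 9853.8$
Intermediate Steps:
$v = \frac{19}{154} \approx 0.12338$
$\left(L{\left(E \right)} + v\right) \left(-472\right) = \left(\left(-8 - 13\right) + \frac{19}{154}\right) \left(-472\right) = \left(-21 + \frac{19}{154}\right) \left(-472\right) = \left(- \frac{3215}{154}\right) \left(-472\right) = \frac{758740}{77}$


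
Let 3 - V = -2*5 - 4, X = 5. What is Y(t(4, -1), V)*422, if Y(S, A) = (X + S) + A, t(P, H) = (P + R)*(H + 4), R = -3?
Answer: 10550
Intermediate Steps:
V = 17 (V = 3 - (-2*5 - 4) = 3 - (-10 - 4) = 3 - 1*(-14) = 3 + 14 = 17)
t(P, H) = (-3 + P)*(4 + H) (t(P, H) = (P - 3)*(H + 4) = (-3 + P)*(4 + H))
Y(S, A) = 5 + A + S (Y(S, A) = (5 + S) + A = 5 + A + S)
Y(t(4, -1), V)*422 = (5 + 17 + (-12 - 3*(-1) + 4*4 - 1*4))*422 = (5 + 17 + (-12 + 3 + 16 - 4))*422 = (5 + 17 + 3)*422 = 25*422 = 10550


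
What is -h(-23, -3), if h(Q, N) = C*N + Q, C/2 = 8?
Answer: 71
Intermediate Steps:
C = 16 (C = 2*8 = 16)
h(Q, N) = Q + 16*N (h(Q, N) = 16*N + Q = Q + 16*N)
-h(-23, -3) = -(-23 + 16*(-3)) = -(-23 - 48) = -1*(-71) = 71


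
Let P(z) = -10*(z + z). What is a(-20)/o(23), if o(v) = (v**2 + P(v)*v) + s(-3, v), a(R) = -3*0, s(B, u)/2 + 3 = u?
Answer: 0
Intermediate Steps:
P(z) = -20*z
s(B, u) = -6 + 2*u
a(R) = 0
o(v) = -6 - 19*v**2 + 2*v (o(v) = (v**2 + (-20*v)*v) + (-6 + 2*v) = (v**2 - 20*v**2) + (-6 + 2*v) = -19*v**2 + (-6 + 2*v) = -6 - 19*v**2 + 2*v)
a(-20)/o(23) = 0/(-6 - 19*23**2 + 2*23) = 0/(-6 - 19*529 + 46) = 0/(-6 - 10051 + 46) = 0/(-10011) = 0*(-1/10011) = 0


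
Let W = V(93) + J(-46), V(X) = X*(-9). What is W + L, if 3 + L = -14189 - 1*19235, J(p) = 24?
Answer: -34240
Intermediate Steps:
V(X) = -9*X
W = -813 (W = -9*93 + 24 = -837 + 24 = -813)
L = -33427 (L = -3 + (-14189 - 1*19235) = -3 + (-14189 - 19235) = -3 - 33424 = -33427)
W + L = -813 - 33427 = -34240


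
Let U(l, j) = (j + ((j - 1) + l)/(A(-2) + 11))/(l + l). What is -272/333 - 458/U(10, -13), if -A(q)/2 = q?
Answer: 45700072/66267 ≈ 689.64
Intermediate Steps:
A(q) = -2*q
U(l, j) = (-1/15 + l/15 + 16*j/15)/(2*l) (U(l, j) = (j + ((j - 1) + l)/(-2*(-2) + 11))/(l + l) = (j + ((-1 + j) + l)/(4 + 11))/((2*l)) = (j + (-1 + j + l)/15)*(1/(2*l)) = (j + (-1 + j + l)*(1/15))*(1/(2*l)) = (j + (-1/15 + j/15 + l/15))*(1/(2*l)) = (-1/15 + l/15 + 16*j/15)*(1/(2*l)) = (-1/15 + l/15 + 16*j/15)/(2*l))
-272/333 - 458/U(10, -13) = -272/333 - 458*300/(-1 + 10 + 16*(-13)) = -272*1/333 - 458*300/(-1 + 10 - 208) = -272/333 - 458/((1/30)*(⅒)*(-199)) = -272/333 - 458/(-199/300) = -272/333 - 458*(-300/199) = -272/333 + 137400/199 = 45700072/66267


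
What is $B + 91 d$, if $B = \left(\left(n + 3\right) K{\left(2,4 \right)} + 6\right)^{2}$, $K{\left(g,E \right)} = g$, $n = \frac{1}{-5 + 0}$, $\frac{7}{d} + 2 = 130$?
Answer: $\frac{446517}{3200} \approx 139.54$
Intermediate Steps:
$d = \frac{7}{128}$ ($d = \frac{7}{-2 + 130} = \frac{7}{128} \approx 0.054688$)
$n = - \frac{1}{5}$ ($n = \frac{1}{-5} = - \frac{1}{5} \approx -0.2$)
$B = \frac{3364}{25}$ ($B = \left(\left(- \frac{1}{5} + 3\right) 2 + 6\right)^{2} = \left(\frac{14}{5} \cdot 2 + 6\right)^{2} = \left(\frac{28}{5} + 6\right)^{2} = \left(\frac{58}{5}\right)^{2} = \frac{3364}{25} \approx 134.56$)
$B + 91 d = \frac{3364}{25} + 91 \cdot \frac{7}{128} = \frac{3364}{25} + \frac{637}{128} = \frac{446517}{3200}$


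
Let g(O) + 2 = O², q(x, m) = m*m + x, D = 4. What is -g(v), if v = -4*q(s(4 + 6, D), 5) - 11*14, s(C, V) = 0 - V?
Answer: -56642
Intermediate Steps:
s(C, V) = -V
q(x, m) = x + m² (q(x, m) = m² + x = x + m²)
v = -238 (v = -4*(-1*4 + 5²) - 11*14 = -4*(-4 + 25) - 154 = -4*21 - 154 = -84 - 154 = -238)
g(O) = -2 + O²
-g(v) = -(-2 + (-238)²) = -(-2 + 56644) = -1*56642 = -56642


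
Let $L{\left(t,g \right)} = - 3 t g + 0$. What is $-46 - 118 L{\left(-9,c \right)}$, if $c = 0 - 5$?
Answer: $15884$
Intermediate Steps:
$c = -5$
$L{\left(t,g \right)} = - 3 g t$ ($L{\left(t,g \right)} = - 3 g t + 0 = - 3 g t$)
$-46 - 118 L{\left(-9,c \right)} = -46 - 118 \left(\left(-3\right) \left(-5\right) \left(-9\right)\right) = -46 - -15930 = -46 + 15930 = 15884$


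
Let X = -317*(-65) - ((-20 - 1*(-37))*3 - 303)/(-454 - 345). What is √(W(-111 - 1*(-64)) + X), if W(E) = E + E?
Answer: 3*√1454893507/799 ≈ 143.22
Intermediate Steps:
W(E) = 2*E
X = 16463143/799 (X = 20605 - ((-20 + 37)*3 - 303)/(-799) = 20605 - (17*3 - 303)*(-1)/799 = 20605 - (51 - 303)*(-1)/799 = 20605 - (-252)*(-1)/799 = 20605 - 1*252/799 = 20605 - 252/799 = 16463143/799 ≈ 20605.)
√(W(-111 - 1*(-64)) + X) = √(2*(-111 - 1*(-64)) + 16463143/799) = √(2*(-111 + 64) + 16463143/799) = √(2*(-47) + 16463143/799) = √(-94 + 16463143/799) = √(16388037/799) = 3*√1454893507/799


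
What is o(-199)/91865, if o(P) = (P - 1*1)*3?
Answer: -120/18373 ≈ -0.0065313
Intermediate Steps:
o(P) = -3 + 3*P (o(P) = (P - 1)*3 = (-1 + P)*3 = -3 + 3*P)
o(-199)/91865 = (-3 + 3*(-199))/91865 = (-3 - 597)*(1/91865) = -600*1/91865 = -120/18373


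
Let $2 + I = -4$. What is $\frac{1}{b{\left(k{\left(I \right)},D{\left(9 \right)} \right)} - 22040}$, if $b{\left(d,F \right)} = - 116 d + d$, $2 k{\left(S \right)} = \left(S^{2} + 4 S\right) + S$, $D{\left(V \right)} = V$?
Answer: $- \frac{1}{22385} \approx -4.4673 \cdot 10^{-5}$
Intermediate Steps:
$I = -6$ ($I = -2 - 4 = -6$)
$k{\left(S \right)} = \frac{S^{2}}{2} + \frac{5 S}{2}$ ($k{\left(S \right)} = \frac{\left(S^{2} + 4 S\right) + S}{2} = \frac{S^{2} + 5 S}{2} = \frac{S^{2}}{2} + \frac{5 S}{2}$)
$b{\left(d,F \right)} = - 115 d$
$\frac{1}{b{\left(k{\left(I \right)},D{\left(9 \right)} \right)} - 22040} = \frac{1}{- 115 \cdot \frac{1}{2} \left(-6\right) \left(5 - 6\right) - 22040} = \frac{1}{- 115 \cdot \frac{1}{2} \left(-6\right) \left(-1\right) - 22040} = \frac{1}{\left(-115\right) 3 - 22040} = \frac{1}{-345 - 22040} = \frac{1}{-22385} = - \frac{1}{22385}$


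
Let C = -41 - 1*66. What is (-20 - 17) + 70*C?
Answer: -7527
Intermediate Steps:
C = -107 (C = -41 - 66 = -107)
(-20 - 17) + 70*C = (-20 - 17) + 70*(-107) = -37 - 7490 = -7527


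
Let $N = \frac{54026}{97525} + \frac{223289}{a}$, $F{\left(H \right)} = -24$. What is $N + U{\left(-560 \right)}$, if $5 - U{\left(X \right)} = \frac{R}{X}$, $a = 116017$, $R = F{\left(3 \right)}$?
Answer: $\frac{2020324251}{271704650} \approx 7.4357$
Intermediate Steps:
$R = -24$
$U{\left(X \right)} = 5 + \frac{24}{X}$ ($U{\left(X \right)} = 5 - - \frac{24}{X} = 5 + \frac{24}{X}$)
$N = \frac{48103249}{19407475}$ ($N = \frac{54026}{97525} + \frac{223289}{116017} = 54026 \cdot \frac{1}{97525} + 223289 \cdot \frac{1}{116017} = \frac{54026}{97525} + \frac{383}{199} = \frac{48103249}{19407475} \approx 2.4786$)
$N + U{\left(-560 \right)} = \frac{48103249}{19407475} + \left(5 + \frac{24}{-560}\right) = \frac{48103249}{19407475} + \left(5 + 24 \left(- \frac{1}{560}\right)\right) = \frac{48103249}{19407475} + \left(5 - \frac{3}{70}\right) = \frac{48103249}{19407475} + \frac{347}{70} = \frac{2020324251}{271704650}$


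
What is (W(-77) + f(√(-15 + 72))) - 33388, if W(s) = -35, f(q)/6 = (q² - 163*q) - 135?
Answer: -33891 - 978*√57 ≈ -41275.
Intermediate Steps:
f(q) = -810 - 978*q + 6*q² (f(q) = 6*((q² - 163*q) - 135) = 6*(-135 + q² - 163*q) = -810 - 978*q + 6*q²)
(W(-77) + f(√(-15 + 72))) - 33388 = (-35 + (-810 - 978*√(-15 + 72) + 6*(√(-15 + 72))²)) - 33388 = (-35 + (-810 - 978*√57 + 6*(√57)²)) - 33388 = (-35 + (-810 - 978*√57 + 6*57)) - 33388 = (-35 + (-810 - 978*√57 + 342)) - 33388 = (-35 + (-468 - 978*√57)) - 33388 = (-503 - 978*√57) - 33388 = -33891 - 978*√57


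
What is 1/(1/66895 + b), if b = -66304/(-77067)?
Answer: 5155396965/4435483147 ≈ 1.1623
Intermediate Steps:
b = 66304/77067 (b = -66304*(-1/77067) = 66304/77067 ≈ 0.86034)
1/(1/66895 + b) = 1/(1/66895 + 66304/77067) = 1/(4435483147/5155396965) = 5155396965/4435483147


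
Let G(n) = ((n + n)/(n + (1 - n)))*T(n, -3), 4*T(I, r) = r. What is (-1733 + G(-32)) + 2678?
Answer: 993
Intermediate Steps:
T(I, r) = r/4
G(n) = -3*n/2 (G(n) = ((n + n)/(n + (1 - n)))*((¼)*(-3)) = ((2*n)/1)*(-¾) = ((2*n)*1)*(-¾) = (2*n)*(-¾) = -3*n/2)
(-1733 + G(-32)) + 2678 = (-1733 - 3/2*(-32)) + 2678 = (-1733 + 48) + 2678 = -1685 + 2678 = 993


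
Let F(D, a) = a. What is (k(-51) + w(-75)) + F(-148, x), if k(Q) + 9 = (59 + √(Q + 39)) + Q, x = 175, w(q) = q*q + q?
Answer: 5724 + 2*I*√3 ≈ 5724.0 + 3.4641*I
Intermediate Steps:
w(q) = q + q² (w(q) = q² + q = q + q²)
k(Q) = 50 + Q + √(39 + Q) (k(Q) = -9 + ((59 + √(Q + 39)) + Q) = -9 + ((59 + √(39 + Q)) + Q) = -9 + (59 + Q + √(39 + Q)) = 50 + Q + √(39 + Q))
(k(-51) + w(-75)) + F(-148, x) = ((50 - 51 + √(39 - 51)) - 75*(1 - 75)) + 175 = ((50 - 51 + √(-12)) - 75*(-74)) + 175 = ((50 - 51 + 2*I*√3) + 5550) + 175 = ((-1 + 2*I*√3) + 5550) + 175 = (5549 + 2*I*√3) + 175 = 5724 + 2*I*√3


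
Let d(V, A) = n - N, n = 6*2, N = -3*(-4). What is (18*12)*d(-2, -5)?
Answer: 0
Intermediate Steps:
N = 12
n = 12
d(V, A) = 0 (d(V, A) = 12 - 1*12 = 12 - 12 = 0)
(18*12)*d(-2, -5) = (18*12)*0 = 216*0 = 0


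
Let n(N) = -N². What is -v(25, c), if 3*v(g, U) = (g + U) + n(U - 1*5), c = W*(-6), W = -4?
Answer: 104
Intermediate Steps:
c = 24 (c = -4*(-6) = 24)
v(g, U) = -(-5 + U)²/3 + U/3 + g/3 (v(g, U) = ((g + U) - (U - 1*5)²)/3 = ((U + g) - (U - 5)²)/3 = ((U + g) - (-5 + U)²)/3 = (U + g - (-5 + U)²)/3 = -(-5 + U)²/3 + U/3 + g/3)
-v(25, c) = -(-(-5 + 24)²/3 + (⅓)*24 + (⅓)*25) = -(-⅓*19² + 8 + 25/3) = -(-⅓*361 + 8 + 25/3) = -(-361/3 + 8 + 25/3) = -1*(-104) = 104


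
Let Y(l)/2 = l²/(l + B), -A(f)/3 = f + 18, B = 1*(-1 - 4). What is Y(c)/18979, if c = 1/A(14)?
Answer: -1/438187152 ≈ -2.2821e-9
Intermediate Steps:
B = -5 (B = 1*(-5) = -5)
A(f) = -54 - 3*f (A(f) = -3*(f + 18) = -3*(18 + f) = -54 - 3*f)
c = -1/96 (c = 1/(-54 - 3*14) = 1/(-54 - 42) = 1/(-96) = -1/96 ≈ -0.010417)
Y(l) = 2*l²/(-5 + l) (Y(l) = 2*(l²/(l - 5)) = 2*(l²/(-5 + l)) = 2*l²/(-5 + l))
Y(c)/18979 = (2*(-1/96)²/(-5 - 1/96))/18979 = (2*(1/9216)/(-481/96))*(1/18979) = (2*(1/9216)*(-96/481))*(1/18979) = -1/23088*1/18979 = -1/438187152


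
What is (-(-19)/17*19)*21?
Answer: 7581/17 ≈ 445.94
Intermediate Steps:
(-(-19)/17*19)*21 = (-1*(-19/17)*19)*21 = ((19/17)*19)*21 = (361/17)*21 = 7581/17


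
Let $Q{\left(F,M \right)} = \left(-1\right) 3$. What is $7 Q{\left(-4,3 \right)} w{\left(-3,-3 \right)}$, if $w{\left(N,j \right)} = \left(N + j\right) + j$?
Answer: $189$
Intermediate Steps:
$w{\left(N,j \right)} = N + 2 j$
$Q{\left(F,M \right)} = -3$
$7 Q{\left(-4,3 \right)} w{\left(-3,-3 \right)} = 7 \left(-3\right) \left(-3 + 2 \left(-3\right)\right) = - 21 \left(-3 - 6\right) = \left(-21\right) \left(-9\right) = 189$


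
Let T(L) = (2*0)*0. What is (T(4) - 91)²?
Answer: 8281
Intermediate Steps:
T(L) = 0 (T(L) = 0*0 = 0)
(T(4) - 91)² = (0 - 91)² = (-91)² = 8281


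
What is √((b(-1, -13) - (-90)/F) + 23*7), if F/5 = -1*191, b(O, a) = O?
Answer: √5833522/191 ≈ 12.645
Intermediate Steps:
F = -955 (F = 5*(-1*191) = 5*(-191) = -955)
√((b(-1, -13) - (-90)/F) + 23*7) = √((-1 - (-90)/(-955)) + 23*7) = √((-1 - (-90)*(-1)/955) + 161) = √((-1 - 1*18/191) + 161) = √((-1 - 18/191) + 161) = √(-209/191 + 161) = √(30542/191) = √5833522/191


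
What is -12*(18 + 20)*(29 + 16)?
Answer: -20520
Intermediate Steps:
-12*(18 + 20)*(29 + 16) = -456*45 = -12*1710 = -20520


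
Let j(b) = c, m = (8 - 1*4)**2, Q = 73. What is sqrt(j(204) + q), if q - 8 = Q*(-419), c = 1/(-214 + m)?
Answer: I*sqrt(133202146)/66 ≈ 174.87*I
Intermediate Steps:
m = 16 (m = (8 - 4)**2 = 4**2 = 16)
c = -1/198 (c = 1/(-214 + 16) = 1/(-198) = -1/198 ≈ -0.0050505)
q = -30579 (q = 8 + 73*(-419) = 8 - 30587 = -30579)
j(b) = -1/198
sqrt(j(204) + q) = sqrt(-1/198 - 30579) = sqrt(-6054643/198) = I*sqrt(133202146)/66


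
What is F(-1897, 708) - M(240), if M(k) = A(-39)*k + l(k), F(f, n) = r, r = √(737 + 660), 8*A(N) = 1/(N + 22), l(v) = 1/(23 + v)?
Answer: 7873/4471 + √1397 ≈ 39.137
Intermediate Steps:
A(N) = 1/(8*(22 + N)) (A(N) = 1/(8*(N + 22)) = 1/(8*(22 + N)))
r = √1397 ≈ 37.376
F(f, n) = √1397
M(k) = 1/(23 + k) - k/136 (M(k) = (1/(8*(22 - 39)))*k + 1/(23 + k) = ((⅛)/(-17))*k + 1/(23 + k) = ((⅛)*(-1/17))*k + 1/(23 + k) = -k/136 + 1/(23 + k) = 1/(23 + k) - k/136)
F(-1897, 708) - M(240) = √1397 - (136 - 1*240*(23 + 240))/(136*(23 + 240)) = √1397 - (136 - 1*240*263)/(136*263) = √1397 - (136 - 63120)/(136*263) = √1397 - (-62984)/(136*263) = √1397 - 1*(-7873/4471) = √1397 + 7873/4471 = 7873/4471 + √1397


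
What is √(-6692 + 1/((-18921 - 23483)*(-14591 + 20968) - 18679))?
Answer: I*√489398253270160991935/270428987 ≈ 81.805*I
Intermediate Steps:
√(-6692 + 1/((-18921 - 23483)*(-14591 + 20968) - 18679)) = √(-6692 + 1/(-42404*6377 - 18679)) = √(-6692 + 1/(-270410308 - 18679)) = √(-6692 + 1/(-270428987)) = √(-6692 - 1/270428987) = √(-1809710781005/270428987) = I*√489398253270160991935/270428987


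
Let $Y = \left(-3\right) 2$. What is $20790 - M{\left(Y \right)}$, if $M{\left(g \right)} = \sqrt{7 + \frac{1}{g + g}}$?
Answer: $20790 - \frac{\sqrt{249}}{6} \approx 20787.0$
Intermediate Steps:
$Y = -6$
$M{\left(g \right)} = \sqrt{7 + \frac{1}{2 g}}$
$20790 - M{\left(Y \right)} = 20790 - \frac{\sqrt{28 + \frac{2}{-6}}}{2} = 20790 - \frac{\sqrt{28 + 2 \left(- \frac{1}{6}\right)}}{2} = 20790 - \frac{\sqrt{28 - \frac{1}{3}}}{2} = 20790 - \frac{\sqrt{\frac{83}{3}}}{2} = 20790 - \frac{\frac{1}{3} \sqrt{249}}{2} = 20790 - \frac{\sqrt{249}}{6}$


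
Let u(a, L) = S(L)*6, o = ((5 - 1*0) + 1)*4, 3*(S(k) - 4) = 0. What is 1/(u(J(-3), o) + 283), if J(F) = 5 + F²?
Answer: 1/307 ≈ 0.0032573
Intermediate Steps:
S(k) = 4 (S(k) = 4 + (⅓)*0 = 4 + 0 = 4)
o = 24 (o = ((5 + 0) + 1)*4 = (5 + 1)*4 = 6*4 = 24)
u(a, L) = 24 (u(a, L) = 4*6 = 24)
1/(u(J(-3), o) + 283) = 1/(24 + 283) = 1/307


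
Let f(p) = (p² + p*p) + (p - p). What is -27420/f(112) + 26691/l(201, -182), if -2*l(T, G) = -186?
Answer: 1793209/6272 ≈ 285.91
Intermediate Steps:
l(T, G) = 93 (l(T, G) = -½*(-186) = 93)
f(p) = 2*p² (f(p) = (p² + p²) + 0 = 2*p² + 0 = 2*p²)
-27420/f(112) + 26691/l(201, -182) = -27420/(2*112²) + 26691/93 = -27420/(2*12544) + 26691*(1/93) = -27420/25088 + 287 = -27420*1/25088 + 287 = -6855/6272 + 287 = 1793209/6272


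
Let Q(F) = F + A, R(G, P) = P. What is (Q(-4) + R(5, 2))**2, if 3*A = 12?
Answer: 4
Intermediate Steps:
A = 4 (A = (1/3)*12 = 4)
Q(F) = 4 + F (Q(F) = F + 4 = 4 + F)
(Q(-4) + R(5, 2))**2 = ((4 - 4) + 2)**2 = (0 + 2)**2 = 2**2 = 4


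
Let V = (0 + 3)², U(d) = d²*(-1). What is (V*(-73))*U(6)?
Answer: 23652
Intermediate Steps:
U(d) = -d²
V = 9 (V = 3² = 9)
(V*(-73))*U(6) = (9*(-73))*(-1*6²) = -(-657)*36 = -657*(-36) = 23652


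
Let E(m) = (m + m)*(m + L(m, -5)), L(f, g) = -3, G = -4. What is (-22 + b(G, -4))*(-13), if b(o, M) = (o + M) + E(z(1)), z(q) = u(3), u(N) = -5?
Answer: -650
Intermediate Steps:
z(q) = -5
E(m) = 2*m*(-3 + m) (E(m) = (m + m)*(m - 3) = (2*m)*(-3 + m) = 2*m*(-3 + m))
b(o, M) = 80 + M + o (b(o, M) = (o + M) + 2*(-5)*(-3 - 5) = (M + o) + 2*(-5)*(-8) = (M + o) + 80 = 80 + M + o)
(-22 + b(G, -4))*(-13) = (-22 + (80 - 4 - 4))*(-13) = (-22 + 72)*(-13) = 50*(-13) = -650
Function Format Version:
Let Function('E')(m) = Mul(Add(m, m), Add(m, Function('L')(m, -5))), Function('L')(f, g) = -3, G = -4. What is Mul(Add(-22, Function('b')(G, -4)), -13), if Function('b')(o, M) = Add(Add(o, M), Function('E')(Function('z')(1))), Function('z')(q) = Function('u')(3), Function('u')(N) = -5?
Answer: -650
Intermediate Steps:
Function('z')(q) = -5
Function('E')(m) = Mul(2, m, Add(-3, m)) (Function('E')(m) = Mul(Add(m, m), Add(m, -3)) = Mul(Mul(2, m), Add(-3, m)) = Mul(2, m, Add(-3, m)))
Function('b')(o, M) = Add(80, M, o) (Function('b')(o, M) = Add(Add(o, M), Mul(2, -5, Add(-3, -5))) = Add(Add(M, o), Mul(2, -5, -8)) = Add(Add(M, o), 80) = Add(80, M, o))
Mul(Add(-22, Function('b')(G, -4)), -13) = Mul(Add(-22, Add(80, -4, -4)), -13) = Mul(Add(-22, 72), -13) = Mul(50, -13) = -650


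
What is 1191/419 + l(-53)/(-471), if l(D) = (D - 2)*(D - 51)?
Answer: -1835719/197349 ≈ -9.3019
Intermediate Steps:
l(D) = (-51 + D)*(-2 + D) (l(D) = (-2 + D)*(-51 + D) = (-51 + D)*(-2 + D))
1191/419 + l(-53)/(-471) = 1191/419 + (102 + (-53)² - 53*(-53))/(-471) = 1191*(1/419) + (102 + 2809 + 2809)*(-1/471) = 1191/419 + 5720*(-1/471) = 1191/419 - 5720/471 = -1835719/197349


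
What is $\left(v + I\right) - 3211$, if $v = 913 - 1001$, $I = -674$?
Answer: $-3973$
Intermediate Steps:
$v = -88$ ($v = 913 - 1001 = -88$)
$\left(v + I\right) - 3211 = \left(-88 - 674\right) - 3211 = -762 - 3211 = -3973$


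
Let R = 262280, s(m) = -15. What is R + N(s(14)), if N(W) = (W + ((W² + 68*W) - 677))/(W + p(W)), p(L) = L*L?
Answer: 55077313/210 ≈ 2.6227e+5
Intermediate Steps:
p(L) = L²
N(W) = (-677 + W² + 69*W)/(W + W²) (N(W) = (W + ((W² + 68*W) - 677))/(W + W²) = (W + (-677 + W² + 68*W))/(W + W²) = (-677 + W² + 69*W)/(W + W²))
R + N(s(14)) = 262280 + (-677 + (-15)² + 69*(-15))/((-15)*(1 - 15)) = 262280 - 1/15*(-677 + 225 - 1035)/(-14) = 262280 - 1/15*(-1/14)*(-1487) = 262280 - 1487/210 = 55077313/210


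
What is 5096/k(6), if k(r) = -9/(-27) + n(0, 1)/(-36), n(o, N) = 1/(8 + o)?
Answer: 1467648/95 ≈ 15449.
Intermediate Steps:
k(r) = 95/288 (k(r) = -9/(-27) + 1/((8 + 0)*(-36)) = -9*(-1/27) - 1/36/8 = ⅓ + (⅛)*(-1/36) = ⅓ - 1/288 = 95/288)
5096/k(6) = 5096/(95/288) = 5096*(288/95) = 1467648/95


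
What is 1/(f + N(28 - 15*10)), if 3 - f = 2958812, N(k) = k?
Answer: -1/2958931 ≈ -3.3796e-7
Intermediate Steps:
f = -2958809 (f = 3 - 1*2958812 = 3 - 2958812 = -2958809)
1/(f + N(28 - 15*10)) = 1/(-2958809 + (28 - 15*10)) = 1/(-2958809 + (28 - 150)) = 1/(-2958809 - 122) = 1/(-2958931) = -1/2958931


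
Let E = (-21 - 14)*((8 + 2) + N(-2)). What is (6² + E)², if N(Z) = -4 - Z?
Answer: 59536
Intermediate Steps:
E = -280 (E = (-21 - 14)*((8 + 2) + (-4 - 1*(-2))) = -35*(10 + (-4 + 2)) = -35*(10 - 2) = -35*8 = -280)
(6² + E)² = (6² - 280)² = (36 - 280)² = (-244)² = 59536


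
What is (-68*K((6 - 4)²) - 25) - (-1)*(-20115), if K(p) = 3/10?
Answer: -100802/5 ≈ -20160.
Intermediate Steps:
K(p) = 3/10 (K(p) = 3*(⅒) = 3/10)
(-68*K((6 - 4)²) - 25) - (-1)*(-20115) = (-68*3/10 - 25) - (-1)*(-20115) = (-102/5 - 25) - 1*20115 = -227/5 - 20115 = -100802/5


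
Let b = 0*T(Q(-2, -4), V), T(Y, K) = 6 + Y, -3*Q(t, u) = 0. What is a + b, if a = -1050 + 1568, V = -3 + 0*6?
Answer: 518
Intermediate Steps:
Q(t, u) = 0 (Q(t, u) = -⅓*0 = 0)
V = -3 (V = -3 + 0 = -3)
a = 518
b = 0 (b = 0*(6 + 0) = 0*6 = 0)
a + b = 518 + 0 = 518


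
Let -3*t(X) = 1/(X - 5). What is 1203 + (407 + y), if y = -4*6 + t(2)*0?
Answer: 1586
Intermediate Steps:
t(X) = -1/(3*(-5 + X)) (t(X) = -1/(3*(X - 5)) = -1/(3*(-5 + X)))
y = -24 (y = -4*6 - 1/(-15 + 3*2)*0 = -24 - 1/(-15 + 6)*0 = -24 - 1/(-9)*0 = -24 - 1*(-⅑)*0 = -24 + (⅑)*0 = -24 + 0 = -24)
1203 + (407 + y) = 1203 + (407 - 24) = 1203 + 383 = 1586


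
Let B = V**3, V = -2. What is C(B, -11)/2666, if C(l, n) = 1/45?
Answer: 1/119970 ≈ 8.3354e-6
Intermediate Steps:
B = -8 (B = (-2)**3 = -8)
C(l, n) = 1/45
C(B, -11)/2666 = (1/45)/2666 = (1/45)*(1/2666) = 1/119970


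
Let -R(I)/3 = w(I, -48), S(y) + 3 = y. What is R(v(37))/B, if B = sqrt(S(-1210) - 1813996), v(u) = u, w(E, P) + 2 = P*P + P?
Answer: 6762*I*sqrt(6281)/106777 ≈ 5.0189*I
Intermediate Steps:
S(y) = -3 + y
w(E, P) = -2 + P + P**2 (w(E, P) = -2 + (P*P + P) = -2 + (P**2 + P) = -2 + (P + P**2) = -2 + P + P**2)
R(I) = -6762 (R(I) = -3*(-2 - 48 + (-48)**2) = -3*(-2 - 48 + 2304) = -3*2254 = -6762)
B = 17*I*sqrt(6281) (B = sqrt((-3 - 1210) - 1813996) = sqrt(-1213 - 1813996) = sqrt(-1815209) = 17*I*sqrt(6281) ≈ 1347.3*I)
R(v(37))/B = -6762*(-I*sqrt(6281)/106777) = -(-6762)*I*sqrt(6281)/106777 = 6762*I*sqrt(6281)/106777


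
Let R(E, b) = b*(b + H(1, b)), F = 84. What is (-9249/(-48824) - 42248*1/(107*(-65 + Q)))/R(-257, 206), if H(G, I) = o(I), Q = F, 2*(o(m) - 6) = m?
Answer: -408782627/1288185793776 ≈ -0.00031733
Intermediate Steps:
o(m) = 6 + m/2
Q = 84
H(G, I) = 6 + I/2
R(E, b) = b*(6 + 3*b/2) (R(E, b) = b*(b + (6 + b/2)) = b*(6 + 3*b/2))
(-9249/(-48824) - 42248*1/(107*(-65 + Q)))/R(-257, 206) = (-9249/(-48824) - 42248*1/(107*(-65 + 84)))/(((3/2)*206*(4 + 206))) = (-9249*(-1/48824) - 42248/(19*107))/(((3/2)*206*210)) = (9249/48824 - 42248/2033)/64890 = (9249/48824 - 42248*1/2033)*(1/64890) = (9249/48824 - 42248/2033)*(1/64890) = -2043913135/99259192*1/64890 = -408782627/1288185793776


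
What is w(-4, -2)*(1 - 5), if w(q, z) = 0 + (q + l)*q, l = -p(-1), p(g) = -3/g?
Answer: -112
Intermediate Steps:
l = -3 (l = -(-3)/(-1) = -(-3)*(-1) = -1*3 = -3)
w(q, z) = q*(-3 + q) (w(q, z) = 0 + (q - 3)*q = 0 + (-3 + q)*q = 0 + q*(-3 + q) = q*(-3 + q))
w(-4, -2)*(1 - 5) = (-4*(-3 - 4))*(1 - 5) = -4*(-7)*(-4) = 28*(-4) = -112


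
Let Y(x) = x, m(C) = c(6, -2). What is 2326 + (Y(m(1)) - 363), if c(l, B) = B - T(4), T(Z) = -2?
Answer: 1963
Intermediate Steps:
c(l, B) = 2 + B (c(l, B) = B - 1*(-2) = B + 2 = 2 + B)
m(C) = 0 (m(C) = 2 - 2 = 0)
2326 + (Y(m(1)) - 363) = 2326 + (0 - 363) = 2326 - 363 = 1963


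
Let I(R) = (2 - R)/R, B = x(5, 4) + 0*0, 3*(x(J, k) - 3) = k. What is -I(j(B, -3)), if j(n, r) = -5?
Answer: 7/5 ≈ 1.4000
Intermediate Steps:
x(J, k) = 3 + k/3
B = 13/3 (B = (3 + (⅓)*4) + 0*0 = (3 + 4/3) + 0 = 13/3 + 0 = 13/3 ≈ 4.3333)
I(R) = (2 - R)/R
-I(j(B, -3)) = -(2 - 1*(-5))/(-5) = -(-1)*(2 + 5)/5 = -(-1)*7/5 = -1*(-7/5) = 7/5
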